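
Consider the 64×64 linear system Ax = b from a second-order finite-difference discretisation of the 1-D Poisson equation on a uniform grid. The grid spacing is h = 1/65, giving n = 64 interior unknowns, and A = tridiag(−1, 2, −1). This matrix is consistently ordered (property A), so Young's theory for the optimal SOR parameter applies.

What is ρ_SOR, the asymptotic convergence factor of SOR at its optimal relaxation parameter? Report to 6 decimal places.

[ρ_J] n=64: ρ(B_J) = cos(π/(n+1)) = cos(π/65) = 0.998832.
√(1 − cos²(π/65)) = sin(π/65) ≈ 0.0483134.
So ω* = 2/1.0483134 = 1.907826 (Young).
Hence ρ(B_{ω*}) = 1.907826 − 1 = 0.907826.

ρ_SOR = 0.907826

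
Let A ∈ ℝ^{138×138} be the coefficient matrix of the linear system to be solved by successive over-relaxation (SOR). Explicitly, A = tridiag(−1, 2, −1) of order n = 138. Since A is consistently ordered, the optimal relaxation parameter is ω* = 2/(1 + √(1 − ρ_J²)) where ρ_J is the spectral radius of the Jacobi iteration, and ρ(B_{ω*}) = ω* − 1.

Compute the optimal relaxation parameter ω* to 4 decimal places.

ω* = 1.9558

spectrum of D⁻¹(L+U) = {cos(kπ/139) : 1≤k≤138}; ρ_J = cos(π/139) = 0.9997.
√(1−ρ_J²) = |sin(π/139)| = 0.02260
ω* = 2/(1 + 0.02260) = 2/1.02260 = 1.9558.
ρ_SOR = ω* − 1 = 1.9558 − 1 = 0.9558.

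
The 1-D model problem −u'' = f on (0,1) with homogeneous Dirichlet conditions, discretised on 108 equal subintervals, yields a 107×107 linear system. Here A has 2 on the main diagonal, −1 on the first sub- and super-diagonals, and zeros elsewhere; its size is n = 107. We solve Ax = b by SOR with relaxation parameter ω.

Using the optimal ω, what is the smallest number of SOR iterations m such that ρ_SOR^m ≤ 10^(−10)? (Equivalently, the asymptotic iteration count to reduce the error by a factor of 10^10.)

With n=107, ρ(Jacobi) = cos(π/108) = 0.9995770.
root = sin(π/108) = 0.0290847  (since 1−cos² = sin²).
Young: ω* = 2/(1+√(1−ρ_J²)) = 2/(1+0.0290847) = 2/1.0290847 = 1.9434746.
ρ_SOR = ω* − 1 = 1.9434746 − 1 = 0.9434746.
(0.9434746)^m ≤ 10^{−10}  ⇒  m·ln(0.9434746) ≤ −10·ln10  ⇒  m ≥ 395.731  ⇒  m = 396

m = 396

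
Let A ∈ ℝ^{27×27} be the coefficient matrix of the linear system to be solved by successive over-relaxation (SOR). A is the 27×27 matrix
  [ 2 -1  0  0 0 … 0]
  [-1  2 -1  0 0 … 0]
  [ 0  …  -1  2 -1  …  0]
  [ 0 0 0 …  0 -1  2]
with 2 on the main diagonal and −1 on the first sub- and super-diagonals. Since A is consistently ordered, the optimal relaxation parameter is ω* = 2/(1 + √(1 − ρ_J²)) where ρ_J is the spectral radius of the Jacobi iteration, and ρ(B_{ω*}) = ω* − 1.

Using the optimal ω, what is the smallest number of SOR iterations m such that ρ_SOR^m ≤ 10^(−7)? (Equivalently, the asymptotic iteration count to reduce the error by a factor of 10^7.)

[ρ_J] n=27: ρ(B_J) = cos(π/(n+1)) = cos(π/28) = 0.9937122.
√(1−ρ_J²) simplifies to sin(π/28) = 0.1119645.
So ω* = 2/1.1119645 = 1.7986186 (Young).
At ω = 1.7986186 every |λ(B_ω)| = ω−1, so ρ_SOR = 0.7986186.
Need (0.7986186)^m ≤ 10^(−7): m ≥ 7·ln10/|ln 0.7986186| = 16.1181/0.224872 = 71.677 ⇒ m = 72.

m = 72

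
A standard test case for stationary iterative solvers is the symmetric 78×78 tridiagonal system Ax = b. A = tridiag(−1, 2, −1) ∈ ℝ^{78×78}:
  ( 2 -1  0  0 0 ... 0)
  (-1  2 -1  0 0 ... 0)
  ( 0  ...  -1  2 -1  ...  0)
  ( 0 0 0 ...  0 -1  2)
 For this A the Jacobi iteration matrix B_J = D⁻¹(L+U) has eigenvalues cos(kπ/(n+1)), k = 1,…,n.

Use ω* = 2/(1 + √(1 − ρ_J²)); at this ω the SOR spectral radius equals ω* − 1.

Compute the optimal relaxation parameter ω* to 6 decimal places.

n=78: λ(B_J) = 1 − λ(A)/2 = cos(kπ/79); k=1 gives ρ_J = 0.999209.
√(1−ρ_J²) simplifies to sin(π/79) = 0.0397565.
Then 2/(1+√(1−ρ_J²)) = 2/(1+0.0397565); ω* = 2/1.0397565 = 1.923527.
Hence ρ(B_{ω*}) = 1.923527 − 1 = 0.923527.

ω* = 1.923527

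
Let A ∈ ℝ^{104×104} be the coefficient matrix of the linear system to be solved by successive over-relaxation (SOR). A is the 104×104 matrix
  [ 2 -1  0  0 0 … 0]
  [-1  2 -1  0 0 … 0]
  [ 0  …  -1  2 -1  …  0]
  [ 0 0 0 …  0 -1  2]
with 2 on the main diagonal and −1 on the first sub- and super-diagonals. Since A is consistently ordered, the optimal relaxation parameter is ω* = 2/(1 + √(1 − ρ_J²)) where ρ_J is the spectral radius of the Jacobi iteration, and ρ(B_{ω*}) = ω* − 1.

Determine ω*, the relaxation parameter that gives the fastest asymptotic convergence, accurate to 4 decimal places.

n=104: λ(B_J) = 1 − λ(A)/2 = cos(kπ/105); k=1 gives ρ_J = 0.9996.
root = sin(π/105) = 0.02992  (since 1−cos² = sin²).
ω* = 2/(1+0.02992) = 1.9419
Hence ρ(B_{ω*}) = 1.9419 − 1 = 0.9419.

ω* = 1.9419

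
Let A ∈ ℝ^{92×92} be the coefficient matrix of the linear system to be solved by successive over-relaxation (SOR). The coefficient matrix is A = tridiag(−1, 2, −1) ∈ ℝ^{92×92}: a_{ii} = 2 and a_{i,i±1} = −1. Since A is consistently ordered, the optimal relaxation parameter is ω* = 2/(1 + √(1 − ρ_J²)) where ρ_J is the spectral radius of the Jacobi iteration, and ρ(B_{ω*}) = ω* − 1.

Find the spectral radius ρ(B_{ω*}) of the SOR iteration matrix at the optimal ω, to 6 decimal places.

ρ_J = max_k |cos(kπ/93)| = cos(π/93) = 0.999429
1 − cos²(π/93) = sin²(π/93) ⇒ √(1−ρ_J²) = sin(π/93) = 0.0337741.
Young: ω* = 2/(1+√(1−ρ_J²)) = 2/(1+0.0337741) = 2/1.0337741 = 1.934659.
ρ(B_{ω*}) = ω*−1 = 0.934659

ρ_SOR = 0.934659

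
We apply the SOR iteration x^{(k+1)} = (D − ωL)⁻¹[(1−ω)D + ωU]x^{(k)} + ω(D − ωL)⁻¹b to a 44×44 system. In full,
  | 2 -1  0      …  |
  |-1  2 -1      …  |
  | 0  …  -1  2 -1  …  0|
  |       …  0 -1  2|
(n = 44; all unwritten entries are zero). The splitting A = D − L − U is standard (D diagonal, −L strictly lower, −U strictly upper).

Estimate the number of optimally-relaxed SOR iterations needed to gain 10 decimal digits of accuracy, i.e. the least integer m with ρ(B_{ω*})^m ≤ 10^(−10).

m = 165

ρ_J = max_k |cos(kπ/45)| = cos(π/45) = 0.9975641
root = sin(π/45) = 0.0697565  (since 1−cos² = sin²).
ω* = 2/(1+0.0697565) = 1.8695843
Hence ρ(B_{ω*}) = 1.8695843 − 1 = 0.8695843.
10·ln10 = 23.0259; −ln(0.8695843) = 0.13974; m = ⌈23.0259/0.13974⌉ = ⌈164.777⌉ = 165.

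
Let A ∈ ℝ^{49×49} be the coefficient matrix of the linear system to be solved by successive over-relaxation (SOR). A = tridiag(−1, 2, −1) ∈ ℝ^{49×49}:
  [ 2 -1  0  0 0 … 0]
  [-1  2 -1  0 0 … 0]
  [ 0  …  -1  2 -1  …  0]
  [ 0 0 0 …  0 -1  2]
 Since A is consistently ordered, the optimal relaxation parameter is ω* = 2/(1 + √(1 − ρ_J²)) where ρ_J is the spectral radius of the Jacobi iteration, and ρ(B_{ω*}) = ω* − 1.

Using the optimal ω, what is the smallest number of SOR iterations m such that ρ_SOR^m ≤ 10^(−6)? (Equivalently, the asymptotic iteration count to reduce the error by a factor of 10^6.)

With n=49, ρ(Jacobi) = cos(π/50) = 0.9980267.
1 − cos²(π/50) = sin²(π/50) ⇒ √(1−ρ_J²) = sin(π/50) = 0.0627905.
So ω* = 2/1.0627905 = 1.8818384 (Young).
and ρ(B_{ω*}) = 1.8818384 − 1 = 0.8818384.
(0.8818384)^m ≤ 10^{−6}  ⇒  m·ln(0.8818384) ≤ −6·ln10  ⇒  m ≥ 109.868  ⇒  m = 110

m = 110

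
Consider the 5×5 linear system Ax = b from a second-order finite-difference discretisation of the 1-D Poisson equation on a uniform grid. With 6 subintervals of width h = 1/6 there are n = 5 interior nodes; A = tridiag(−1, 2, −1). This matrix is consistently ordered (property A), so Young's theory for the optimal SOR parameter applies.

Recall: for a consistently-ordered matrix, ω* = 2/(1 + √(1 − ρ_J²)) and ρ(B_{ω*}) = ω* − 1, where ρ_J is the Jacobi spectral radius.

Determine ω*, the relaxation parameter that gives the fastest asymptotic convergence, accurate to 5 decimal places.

ω* = 1.33333

spectrum of D⁻¹(L+U) = {cos(kπ/6) : 1≤k≤5}; ρ_J = cos(π/6) = 0.86603.
√(1−ρ_J²) = |sin(π/6)| = 0.500000
[ω*] 2 ÷ (1 + 0.500000) = 2 ÷ 1.500000 = 1.33333.
Hence ρ(B_{ω*}) = 1.33333 − 1 = 0.33333.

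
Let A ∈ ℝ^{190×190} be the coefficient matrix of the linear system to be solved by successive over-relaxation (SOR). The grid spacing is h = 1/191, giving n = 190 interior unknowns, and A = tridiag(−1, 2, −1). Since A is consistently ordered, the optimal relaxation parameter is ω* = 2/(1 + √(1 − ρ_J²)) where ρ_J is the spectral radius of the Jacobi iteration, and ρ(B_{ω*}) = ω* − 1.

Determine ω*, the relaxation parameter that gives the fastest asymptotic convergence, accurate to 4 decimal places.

ω* = 1.9676

½·tridiag(1,0,1) at n=190: λ_k = cos(kπ/191); max |λ| at k=1 ⇒ ρ_J = cos(π/191) ≈ 0.9999.
√(1−ρ_J²) simplifies to sin(π/191) = 0.01645.
Young: ω* = 2/(1+√(1−ρ_J²)) = 2/(1+0.01645) = 2/1.01645 = 1.9676.
Hence ρ(B_{ω*}) = 1.9676 − 1 = 0.9676.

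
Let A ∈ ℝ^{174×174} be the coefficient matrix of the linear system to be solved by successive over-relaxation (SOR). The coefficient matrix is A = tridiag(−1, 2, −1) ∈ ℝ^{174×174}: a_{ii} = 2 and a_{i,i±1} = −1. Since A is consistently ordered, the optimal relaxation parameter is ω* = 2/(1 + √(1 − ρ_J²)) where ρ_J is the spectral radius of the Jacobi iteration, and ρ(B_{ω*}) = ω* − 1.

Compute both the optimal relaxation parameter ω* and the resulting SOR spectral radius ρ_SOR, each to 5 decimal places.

ω* = 1.96473, ρ_SOR = 0.96473

B_J for the 174×174 system has eigenvalues cos(kπ/175); ρ_J = cos(π/175) = 0.99984.
√(1 − cos²(π/175)) = sin(π/175) ≈ 0.017951.
ω* = 2 / (1 + 0.017951) = 2 / 1.017951 ≈ 1.96473.
ρ(B_{ω*}) = ω*−1 = 0.96473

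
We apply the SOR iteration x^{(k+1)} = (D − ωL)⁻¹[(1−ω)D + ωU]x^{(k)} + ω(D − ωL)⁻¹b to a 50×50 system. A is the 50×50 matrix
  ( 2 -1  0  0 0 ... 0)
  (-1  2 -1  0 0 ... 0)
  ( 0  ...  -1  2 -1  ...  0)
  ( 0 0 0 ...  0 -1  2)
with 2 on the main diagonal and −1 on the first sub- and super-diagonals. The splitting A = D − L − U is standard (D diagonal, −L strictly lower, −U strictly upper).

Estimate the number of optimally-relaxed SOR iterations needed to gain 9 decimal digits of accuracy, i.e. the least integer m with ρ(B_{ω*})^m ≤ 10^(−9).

½·tridiag(1,0,1) at n=50: λ_k = cos(kπ/51); max |λ| at k=1 ⇒ ρ_J = cos(π/51) ≈ 0.9981033.
√(1 − cos²(π/51)) = sin(π/51) ≈ 0.0615609.
So ω* = 2/1.0615609 = 1.8840181 (Young).
[ρ_SOR] ω* − 1 = 0.8840181.
For 9 digits: m = 9·ln10 / (−ln 0.8840181) = 20.7233/0.123278 = 168.102; round up → m = 169.

m = 169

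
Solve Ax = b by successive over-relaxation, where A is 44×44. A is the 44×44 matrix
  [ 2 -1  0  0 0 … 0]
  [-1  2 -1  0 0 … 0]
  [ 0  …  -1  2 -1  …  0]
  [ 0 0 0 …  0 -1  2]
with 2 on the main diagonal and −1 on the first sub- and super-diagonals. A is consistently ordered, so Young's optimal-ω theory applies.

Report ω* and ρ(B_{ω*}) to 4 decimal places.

ω* = 1.8696, ρ_SOR = 0.8696

ρ_J = max_k |cos(kπ/45)| = cos(π/45) = 0.9976
1 − cos²(π/45) = sin²(π/45) ⇒ √(1−ρ_J²) = sin(π/45) = 0.06976.
ω* = 2/(1 + 0.06976) = 2/1.06976 = 1.8696.
ρ(B_{ω*}) = ω*−1 = 0.8696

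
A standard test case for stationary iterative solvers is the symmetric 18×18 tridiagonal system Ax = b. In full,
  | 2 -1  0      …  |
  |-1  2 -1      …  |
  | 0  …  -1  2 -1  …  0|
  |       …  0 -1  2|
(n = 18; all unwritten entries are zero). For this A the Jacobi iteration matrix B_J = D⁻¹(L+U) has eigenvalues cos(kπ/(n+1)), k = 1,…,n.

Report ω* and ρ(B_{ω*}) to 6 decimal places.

½·tridiag(1,0,1) at n=18: λ_k = cos(kπ/19); max |λ| at k=1 ⇒ ρ_J = cos(π/19) ≈ 0.986361.
1 − cos²(π/19) = sin²(π/19) ⇒ √(1−ρ_J²) = sin(π/19) = 0.1645946.
Then 2/(1+√(1−ρ_J²)) = 2/(1+0.1645946); ω* = 2/1.1645946 = 1.717336.
and ρ(B_{ω*}) = 1.717336 − 1 = 0.717336.

ω* = 1.717336, ρ_SOR = 0.717336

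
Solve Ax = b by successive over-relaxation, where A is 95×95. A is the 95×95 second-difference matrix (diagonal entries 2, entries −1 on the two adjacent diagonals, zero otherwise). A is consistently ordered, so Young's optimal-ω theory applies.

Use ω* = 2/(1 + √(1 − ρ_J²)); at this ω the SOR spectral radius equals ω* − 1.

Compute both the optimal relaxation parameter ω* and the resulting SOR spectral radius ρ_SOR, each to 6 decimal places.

ω* = 1.936635, ρ_SOR = 0.936635

spectrum of D⁻¹(L+U) = {cos(kπ/96) : 1≤k≤95}; ρ_J = cos(π/96) = 0.999465.
1 − cos²(π/96) = sin²(π/96) ⇒ √(1−ρ_J²) = sin(π/96) = 0.0327191.
So ω* = 2/1.0327191 = 1.936635 (Young).
At ω = 1.936635 every |λ(B_ω)| = ω−1, so ρ_SOR = 0.936635.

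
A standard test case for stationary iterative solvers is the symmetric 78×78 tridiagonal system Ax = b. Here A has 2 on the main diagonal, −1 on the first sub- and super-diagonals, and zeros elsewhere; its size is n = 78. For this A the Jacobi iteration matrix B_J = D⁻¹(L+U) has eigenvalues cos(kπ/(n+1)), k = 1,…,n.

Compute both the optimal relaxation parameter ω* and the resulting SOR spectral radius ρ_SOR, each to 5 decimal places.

ω* = 1.92353, ρ_SOR = 0.92353

With n=78, ρ(Jacobi) = cos(π/79) = 0.99921.
√(1−ρ_J²) simplifies to sin(π/79) = 0.039757.
Young: ω* = 2/(1+√(1−ρ_J²)) = 2/(1+0.039757) = 2/1.039757 = 1.92353.
ρ_SOR = ω* − 1 = 1.92353 − 1 = 0.92353.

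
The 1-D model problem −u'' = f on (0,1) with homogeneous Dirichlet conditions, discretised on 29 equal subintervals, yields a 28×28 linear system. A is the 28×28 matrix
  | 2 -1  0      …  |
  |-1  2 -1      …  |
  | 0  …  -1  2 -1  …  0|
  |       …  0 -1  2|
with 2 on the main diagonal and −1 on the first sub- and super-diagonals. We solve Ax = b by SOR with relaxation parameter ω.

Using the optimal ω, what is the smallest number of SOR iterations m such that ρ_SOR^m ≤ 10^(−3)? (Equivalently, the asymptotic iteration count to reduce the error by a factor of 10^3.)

m = 32

n=28: λ(B_J) = 1 − λ(A)/2 = cos(kπ/29); k=1 gives ρ_J = 0.9941380.
√(1−ρ_J²) simplifies to sin(π/29) = 0.1081190.
Young: ω* = 2/(1+√(1−ρ_J²)) = 2/(1+0.1081190) = 2/1.1081190 = 1.8048603.
and ρ(B_{ω*}) = 1.8048603 − 1 = 0.8048603.
m ≥ 3·ln10 / (−ln 0.8048603) = 31.820; smallest integer m = 32.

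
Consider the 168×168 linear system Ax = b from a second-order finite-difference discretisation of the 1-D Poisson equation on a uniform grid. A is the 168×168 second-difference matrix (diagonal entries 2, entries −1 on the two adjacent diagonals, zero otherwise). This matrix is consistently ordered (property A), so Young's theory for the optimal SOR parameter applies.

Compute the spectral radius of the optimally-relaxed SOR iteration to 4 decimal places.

ρ_SOR = 0.9635

spectrum of D⁻¹(L+U) = {cos(kπ/169) : 1≤k≤168}; ρ_J = cos(π/169) = 0.9998.
1 − cos²(π/169) = sin²(π/169) ⇒ √(1−ρ_J²) = sin(π/169) = 0.01859.
ω* = 2 / (1 + 0.01859) = 2 / 1.01859 ≈ 1.9635.
At ω = 1.9635 every |λ(B_ω)| = ω−1, so ρ_SOR = 0.9635.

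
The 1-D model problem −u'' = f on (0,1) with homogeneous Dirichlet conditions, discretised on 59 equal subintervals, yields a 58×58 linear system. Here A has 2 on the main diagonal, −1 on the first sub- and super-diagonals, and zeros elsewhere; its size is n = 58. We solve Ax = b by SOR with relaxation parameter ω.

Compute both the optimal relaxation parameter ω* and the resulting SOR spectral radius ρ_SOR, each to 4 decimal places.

ω* = 1.8989, ρ_SOR = 0.8989

½·tridiag(1,0,1) at n=58: λ_k = cos(kπ/59); max |λ| at k=1 ⇒ ρ_J = cos(π/59) ≈ 0.9986.
√(1 − cos²(π/59)) = sin(π/59) ≈ 0.05322.
So ω* = 2/1.05322 = 1.8989 (Young).
At ω = 1.8989 every |λ(B_ω)| = ω−1, so ρ_SOR = 0.8989.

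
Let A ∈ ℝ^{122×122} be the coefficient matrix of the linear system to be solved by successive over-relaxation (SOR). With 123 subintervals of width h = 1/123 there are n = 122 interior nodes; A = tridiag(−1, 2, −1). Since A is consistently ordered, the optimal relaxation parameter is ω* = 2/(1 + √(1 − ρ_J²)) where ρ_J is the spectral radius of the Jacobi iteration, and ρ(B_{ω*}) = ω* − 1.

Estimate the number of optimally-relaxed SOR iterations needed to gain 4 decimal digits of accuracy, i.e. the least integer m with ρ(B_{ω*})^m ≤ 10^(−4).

m = 181

ρ_J = max_k |cos(kπ/123)| = cos(π/123) = 0.9996738
√(1−ρ_J²) simplifies to sin(π/123) = 0.0255386.
[ω*] 2 ÷ (1 + 0.0255386) = 2 ÷ 1.0255386 = 1.9501948.
ρ_SOR = ω* − 1 = 1.9501948 − 1 = 0.9501948.
4·ln10 = 9.21034; −ln(0.9501948) = 0.0510883; m = ⌈9.21034/0.0510883⌉ = ⌈180.283⌉ = 181.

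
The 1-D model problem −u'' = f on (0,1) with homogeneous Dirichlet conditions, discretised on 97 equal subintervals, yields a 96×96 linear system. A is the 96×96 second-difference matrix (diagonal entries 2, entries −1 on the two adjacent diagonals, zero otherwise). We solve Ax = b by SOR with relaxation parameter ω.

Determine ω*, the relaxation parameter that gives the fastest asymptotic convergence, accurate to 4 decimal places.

ω* = 1.9373

n=96: λ(B_J) = 1 − λ(A)/2 = cos(kπ/97); k=1 gives ρ_J = 0.9995.
√(1−ρ_J²) simplifies to sin(π/97) = 0.03238.
ω* = 2 / (1 + 0.03238) = 2 / 1.03238 ≈ 1.9373.
and ρ(B_{ω*}) = 1.9373 − 1 = 0.9373.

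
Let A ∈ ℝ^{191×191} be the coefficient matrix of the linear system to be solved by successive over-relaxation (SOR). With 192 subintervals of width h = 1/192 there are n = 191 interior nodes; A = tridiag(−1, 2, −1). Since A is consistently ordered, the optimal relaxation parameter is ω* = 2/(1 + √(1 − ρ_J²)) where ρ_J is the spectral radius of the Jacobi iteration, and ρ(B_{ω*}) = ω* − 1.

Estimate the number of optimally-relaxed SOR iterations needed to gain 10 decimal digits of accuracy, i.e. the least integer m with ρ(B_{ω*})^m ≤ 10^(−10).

spectrum of D⁻¹(L+U) = {cos(kπ/192) : 1≤k≤191}; ρ_J = cos(π/192) = 0.9998661.
√(1−ρ_J²) simplifies to sin(π/192) = 0.0163617.
Then 2/(1+√(1−ρ_J²)) = 2/(1+0.0163617); ω* = 2/1.0163617 = 1.9678034.
At ω = 1.9678034 every |λ(B_ω)| = ω−1, so ρ_SOR = 0.9678034.
m ≥ 10·ln10 / (−ln 0.9678034) = 703.590; smallest integer m = 704.

m = 704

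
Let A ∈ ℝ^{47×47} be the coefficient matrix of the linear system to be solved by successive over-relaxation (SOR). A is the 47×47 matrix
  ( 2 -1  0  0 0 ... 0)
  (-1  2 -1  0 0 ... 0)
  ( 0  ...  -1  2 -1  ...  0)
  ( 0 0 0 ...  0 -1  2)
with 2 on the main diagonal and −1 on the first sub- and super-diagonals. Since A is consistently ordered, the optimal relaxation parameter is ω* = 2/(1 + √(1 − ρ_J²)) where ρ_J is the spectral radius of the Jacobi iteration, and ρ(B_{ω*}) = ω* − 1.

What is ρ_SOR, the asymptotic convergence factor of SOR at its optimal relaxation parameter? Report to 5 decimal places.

ρ_SOR = 0.87722

ρ_J = max_k |cos(kπ/48)| = cos(π/48) = 0.99786
root = sin(π/48) = 0.065403  (since 1−cos² = sin²).
[ω*] 2 ÷ (1 + 0.065403) = 2 ÷ 1.065403 = 1.87722.
ρ_SOR = ω* − 1 ≈ 0.87722.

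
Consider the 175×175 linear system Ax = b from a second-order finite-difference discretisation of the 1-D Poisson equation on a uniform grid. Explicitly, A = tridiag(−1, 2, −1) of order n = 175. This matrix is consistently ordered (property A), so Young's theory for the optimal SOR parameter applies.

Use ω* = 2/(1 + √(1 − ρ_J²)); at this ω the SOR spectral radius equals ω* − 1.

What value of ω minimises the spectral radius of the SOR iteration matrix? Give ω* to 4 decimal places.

ω* = 1.9649

B_J for the 175×175 system has eigenvalues cos(kπ/176); ρ_J = cos(π/176) = 0.9998.
root = sin(π/176) = 0.01785  (since 1−cos² = sin²).
ω* = 2 / (1 + 0.01785) = 2 / 1.01785 ≈ 1.9649.
ρ_SOR = ω* − 1 ≈ 0.9649.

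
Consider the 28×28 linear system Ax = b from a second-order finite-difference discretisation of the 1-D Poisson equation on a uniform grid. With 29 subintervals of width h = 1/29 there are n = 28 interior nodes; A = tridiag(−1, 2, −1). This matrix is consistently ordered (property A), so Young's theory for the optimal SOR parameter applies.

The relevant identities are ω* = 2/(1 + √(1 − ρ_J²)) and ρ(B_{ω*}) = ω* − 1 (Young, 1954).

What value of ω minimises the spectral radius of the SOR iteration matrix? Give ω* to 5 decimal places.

ω* = 1.80486

[ρ_J] n=28: ρ(B_J) = cos(π/(n+1)) = cos(π/29) = 0.99414.
1 − cos²(π/29) = sin²(π/29) ⇒ √(1−ρ_J²) = sin(π/29) = 0.108119.
Then 2/(1+√(1−ρ_J²)) = 2/(1+0.108119); ω* = 2/1.108119 = 1.80486.
ρ_SOR = ω* − 1 = 1.80486 − 1 = 0.80486.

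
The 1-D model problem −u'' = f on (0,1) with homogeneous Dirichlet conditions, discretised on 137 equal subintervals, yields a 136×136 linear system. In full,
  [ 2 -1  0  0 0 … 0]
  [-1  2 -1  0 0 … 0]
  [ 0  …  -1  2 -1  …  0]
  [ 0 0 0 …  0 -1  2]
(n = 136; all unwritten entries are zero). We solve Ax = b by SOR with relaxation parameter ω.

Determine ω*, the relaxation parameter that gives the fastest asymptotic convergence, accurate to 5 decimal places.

B_J for the 136×136 system has eigenvalues cos(kπ/137); ρ_J = cos(π/137) = 0.99974.
1 − cos²(π/137) = sin²(π/137) ⇒ √(1−ρ_J²) = sin(π/137) = 0.022929.
[ω*] 2 ÷ (1 + 0.022929) = 2 ÷ 1.022929 = 1.95517.
[ρ_SOR] ω* − 1 = 0.95517.

ω* = 1.95517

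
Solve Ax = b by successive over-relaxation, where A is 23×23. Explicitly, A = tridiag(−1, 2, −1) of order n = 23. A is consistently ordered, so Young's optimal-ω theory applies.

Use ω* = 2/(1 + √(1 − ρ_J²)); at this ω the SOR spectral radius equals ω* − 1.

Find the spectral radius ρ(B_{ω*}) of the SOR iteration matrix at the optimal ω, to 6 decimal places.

n=23: λ(B_J) = 1 − λ(A)/2 = cos(kπ/24); k=1 gives ρ_J = 0.991445.
√(1−ρ_J²) simplifies to sin(π/24) = 0.1305262.
ω* = 2 / (1 + 0.1305262) = 2 / 1.1305262 ≈ 1.769088.
and ρ(B_{ω*}) = 1.769088 − 1 = 0.769088.

ρ_SOR = 0.769088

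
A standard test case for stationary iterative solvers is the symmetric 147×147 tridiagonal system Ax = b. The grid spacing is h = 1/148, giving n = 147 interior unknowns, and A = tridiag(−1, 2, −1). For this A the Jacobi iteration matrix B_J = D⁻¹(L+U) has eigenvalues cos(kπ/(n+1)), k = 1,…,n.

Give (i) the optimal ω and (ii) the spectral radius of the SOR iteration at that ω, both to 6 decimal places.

ω* = 1.958432, ρ_SOR = 0.958432

ρ_J = max_k |cos(kπ/148)| = cos(π/148) = 0.999775
√(1−ρ_J²) simplifies to sin(π/148) = 0.0212254.
ω* = 2/(1 + 0.0212254) = 2/1.0212254 = 1.958432.
ρ_SOR = ω* − 1 ≈ 0.958432.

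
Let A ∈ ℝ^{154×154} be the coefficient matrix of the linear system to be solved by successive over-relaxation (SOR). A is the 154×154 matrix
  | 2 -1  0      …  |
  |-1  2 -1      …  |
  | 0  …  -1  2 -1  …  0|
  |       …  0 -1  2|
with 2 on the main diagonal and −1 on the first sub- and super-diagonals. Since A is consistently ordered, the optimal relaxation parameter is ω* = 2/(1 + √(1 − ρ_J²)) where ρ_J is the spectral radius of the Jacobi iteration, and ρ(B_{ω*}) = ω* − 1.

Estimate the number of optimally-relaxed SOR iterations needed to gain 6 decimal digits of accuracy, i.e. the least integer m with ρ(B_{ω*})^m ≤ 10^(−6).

m = 341

[ρ_J] n=154: ρ(B_J) = cos(π/(n+1)) = cos(π/155) = 0.9997946.
√(1−ρ_J²) = |sin(π/155)| = 0.0202670
Young: ω* = 2/(1+√(1−ρ_J²)) = 2/(1+0.0202670) = 2/1.0202670 = 1.9602712.
At ω = 1.9602712 every |λ(B_ω)| = ω−1, so ρ_SOR = 0.9602712.
ρ_SOR^m ≤ 10^(−6) ⇔ m ≥ 6·ln10/(−ln 0.9602712) = 13.8155/0.0405395 = 340.791; m = ⌈340.791⌉ = 341.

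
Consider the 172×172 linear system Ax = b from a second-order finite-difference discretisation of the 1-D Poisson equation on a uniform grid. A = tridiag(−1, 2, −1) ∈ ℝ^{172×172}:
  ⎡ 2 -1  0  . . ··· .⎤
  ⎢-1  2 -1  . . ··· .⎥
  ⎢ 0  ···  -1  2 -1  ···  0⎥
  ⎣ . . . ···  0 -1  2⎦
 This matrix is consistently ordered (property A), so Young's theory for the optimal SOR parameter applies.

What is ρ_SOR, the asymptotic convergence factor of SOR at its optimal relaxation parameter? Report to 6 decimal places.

n=172: λ(B_J) = 1 − λ(A)/2 = cos(kπ/173); k=1 gives ρ_J = 0.999835.
√(1 − cos²(π/173)) = sin(π/173) ≈ 0.0181585.
ω* = 2/(1 + 0.0181585) = 2/1.0181585 = 1.964331.
and ρ(B_{ω*}) = 1.964331 − 1 = 0.964331.

ρ_SOR = 0.964331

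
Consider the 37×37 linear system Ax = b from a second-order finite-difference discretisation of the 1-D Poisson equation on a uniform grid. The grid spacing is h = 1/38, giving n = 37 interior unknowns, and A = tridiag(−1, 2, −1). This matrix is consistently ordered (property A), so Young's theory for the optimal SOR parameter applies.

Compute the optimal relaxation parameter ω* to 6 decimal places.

spectrum of D⁻¹(L+U) = {cos(kπ/38) : 1≤k≤37}; ρ_J = cos(π/38) = 0.996584.
√(1 − cos²(π/38)) = sin(π/38) ≈ 0.0825793.
So ω* = 2/1.0825793 = 1.847440 (Young).
and ρ(B_{ω*}) = 1.847440 − 1 = 0.847440.

ω* = 1.847440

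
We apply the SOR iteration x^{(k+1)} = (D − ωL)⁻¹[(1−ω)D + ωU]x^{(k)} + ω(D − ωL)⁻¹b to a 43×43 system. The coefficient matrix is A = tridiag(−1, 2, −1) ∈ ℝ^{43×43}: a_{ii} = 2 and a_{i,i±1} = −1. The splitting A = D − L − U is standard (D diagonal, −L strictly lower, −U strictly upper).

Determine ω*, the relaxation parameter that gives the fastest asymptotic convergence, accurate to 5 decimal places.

ω* = 1.86682

spectrum of D⁻¹(L+U) = {cos(kπ/44) : 1≤k≤43}; ρ_J = cos(π/44) = 0.99745.
√(1−ρ_J²) = |sin(π/44)| = 0.071339
So ω* = 2/1.071339 = 1.86682 (Young).
Hence ρ(B_{ω*}) = 1.86682 − 1 = 0.86682.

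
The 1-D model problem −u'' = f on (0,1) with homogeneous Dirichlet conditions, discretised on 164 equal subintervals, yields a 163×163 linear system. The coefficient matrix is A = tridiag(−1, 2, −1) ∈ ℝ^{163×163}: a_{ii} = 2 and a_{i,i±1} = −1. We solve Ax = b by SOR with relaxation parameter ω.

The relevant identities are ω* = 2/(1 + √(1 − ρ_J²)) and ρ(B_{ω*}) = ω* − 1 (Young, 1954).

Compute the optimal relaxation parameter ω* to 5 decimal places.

ρ_J = max_k |cos(kπ/164)| = cos(π/164) = 0.99982
1 − cos²(π/164) = sin²(π/164) ⇒ √(1−ρ_J²) = sin(π/164) = 0.019155.
Then 2/(1+√(1−ρ_J²)) = 2/(1+0.019155); ω* = 2/1.019155 = 1.96241.
[ρ_SOR] ω* − 1 = 0.96241.

ω* = 1.96241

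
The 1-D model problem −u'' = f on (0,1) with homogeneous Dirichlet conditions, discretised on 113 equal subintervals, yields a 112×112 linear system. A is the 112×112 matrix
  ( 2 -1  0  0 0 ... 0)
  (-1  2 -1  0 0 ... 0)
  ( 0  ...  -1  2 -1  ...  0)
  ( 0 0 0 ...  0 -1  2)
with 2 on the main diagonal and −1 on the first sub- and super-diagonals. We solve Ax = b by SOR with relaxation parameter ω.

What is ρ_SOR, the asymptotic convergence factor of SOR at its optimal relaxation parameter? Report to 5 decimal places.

spectrum of D⁻¹(L+U) = {cos(kπ/113) : 1≤k≤112}; ρ_J = cos(π/113) = 0.99961.
root = sin(π/113) = 0.027798  (since 1−cos² = sin²).
ω* = 2/(1 + 0.027798) = 2/1.027798 = 1.94591.
ρ_SOR = ω* − 1 = 1.94591 − 1 = 0.94591.

ρ_SOR = 0.94591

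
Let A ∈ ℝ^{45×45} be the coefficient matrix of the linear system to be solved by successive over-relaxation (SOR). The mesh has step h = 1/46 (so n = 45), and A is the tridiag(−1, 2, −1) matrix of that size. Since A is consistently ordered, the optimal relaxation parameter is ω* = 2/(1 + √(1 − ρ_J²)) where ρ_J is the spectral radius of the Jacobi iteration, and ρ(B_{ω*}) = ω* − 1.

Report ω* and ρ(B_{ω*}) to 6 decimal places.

ω* = 1.872234, ρ_SOR = 0.872234

½·tridiag(1,0,1) at n=45: λ_k = cos(kπ/46); max |λ| at k=1 ⇒ ρ_J = cos(π/46) ≈ 0.997669.
root = sin(π/46) = 0.0682424  (since 1−cos² = sin²).
Then 2/(1+√(1−ρ_J²)) = 2/(1+0.0682424); ω* = 2/1.0682424 = 1.872234.
ρ_SOR = ω* − 1 = 1.872234 − 1 = 0.872234.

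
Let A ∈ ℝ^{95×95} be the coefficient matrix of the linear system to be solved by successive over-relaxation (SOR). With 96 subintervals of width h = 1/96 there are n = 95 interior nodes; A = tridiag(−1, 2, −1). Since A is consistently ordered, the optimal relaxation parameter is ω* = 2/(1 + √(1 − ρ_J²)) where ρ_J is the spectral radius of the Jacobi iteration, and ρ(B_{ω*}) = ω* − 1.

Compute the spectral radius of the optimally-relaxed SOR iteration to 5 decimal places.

ρ_SOR = 0.93664

B_J for the 95×95 system has eigenvalues cos(kπ/96); ρ_J = cos(π/96) = 0.99946.
√(1 − cos²(π/96)) = sin(π/96) ≈ 0.032719.
ω* = 2/(1 + 0.032719) = 2/1.032719 = 1.93664.
[ρ_SOR] ω* − 1 = 0.93664.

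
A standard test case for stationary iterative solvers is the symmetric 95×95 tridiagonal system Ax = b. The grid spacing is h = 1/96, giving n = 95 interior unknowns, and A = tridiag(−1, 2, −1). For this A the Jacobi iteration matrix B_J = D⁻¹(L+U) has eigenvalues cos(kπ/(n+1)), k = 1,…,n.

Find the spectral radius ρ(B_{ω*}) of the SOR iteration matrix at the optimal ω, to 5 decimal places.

ρ_SOR = 0.93664

½·tridiag(1,0,1) at n=95: λ_k = cos(kπ/96); max |λ| at k=1 ⇒ ρ_J = cos(π/96) ≈ 0.99946.
root = sin(π/96) = 0.032719  (since 1−cos² = sin²).
[ω*] 2 ÷ (1 + 0.032719) = 2 ÷ 1.032719 = 1.93664.
ρ_SOR = ω* − 1 ≈ 0.93664.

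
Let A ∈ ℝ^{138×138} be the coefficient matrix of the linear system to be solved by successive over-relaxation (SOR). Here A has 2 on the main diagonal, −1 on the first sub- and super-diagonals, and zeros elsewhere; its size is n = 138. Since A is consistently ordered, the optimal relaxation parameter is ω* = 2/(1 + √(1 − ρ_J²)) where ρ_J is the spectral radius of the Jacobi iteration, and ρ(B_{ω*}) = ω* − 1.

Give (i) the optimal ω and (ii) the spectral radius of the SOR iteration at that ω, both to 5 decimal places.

ω* = 1.95580, ρ_SOR = 0.95580

[ρ_J] n=138: ρ(B_J) = cos(π/(n+1)) = cos(π/139) = 0.99974.
√(1−ρ_J²) simplifies to sin(π/139) = 0.022599.
ω* = 2 / (1 + 0.022599) = 2 / 1.022599 ≈ 1.95580.
and ρ(B_{ω*}) = 1.95580 − 1 = 0.95580.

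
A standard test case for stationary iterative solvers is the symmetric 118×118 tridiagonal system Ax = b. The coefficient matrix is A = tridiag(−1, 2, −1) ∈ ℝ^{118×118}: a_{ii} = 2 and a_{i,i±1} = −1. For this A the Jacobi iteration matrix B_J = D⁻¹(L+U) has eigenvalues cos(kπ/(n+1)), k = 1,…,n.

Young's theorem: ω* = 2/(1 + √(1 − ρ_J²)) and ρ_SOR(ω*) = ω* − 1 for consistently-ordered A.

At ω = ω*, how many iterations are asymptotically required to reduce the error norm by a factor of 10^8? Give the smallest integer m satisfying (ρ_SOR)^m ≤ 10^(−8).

m = 349

½·tridiag(1,0,1) at n=118: λ_k = cos(kπ/119); max |λ| at k=1 ⇒ ρ_J = cos(π/119) ≈ 0.9996515.
1 − cos²(π/119) = sin²(π/119) ⇒ √(1−ρ_J²) = sin(π/119) = 0.0263969.
Then 2/(1+√(1−ρ_J²)) = 2/(1+0.0263969); ω* = 2/1.0263969 = 1.9485640.
ρ_SOR = ω* − 1 = 1.9485640 − 1 = 0.9485640.
For 8 digits: m = 8·ln10 / (−ln 0.9485640) = 18.4207/0.052806 = 348.837; round up → m = 349.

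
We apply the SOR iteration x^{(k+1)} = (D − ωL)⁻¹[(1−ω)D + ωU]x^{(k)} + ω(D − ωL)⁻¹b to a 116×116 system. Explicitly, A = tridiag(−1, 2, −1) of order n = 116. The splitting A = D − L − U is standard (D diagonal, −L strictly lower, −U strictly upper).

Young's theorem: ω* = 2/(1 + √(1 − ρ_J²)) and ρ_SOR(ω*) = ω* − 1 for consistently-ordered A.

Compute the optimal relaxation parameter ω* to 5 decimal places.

½·tridiag(1,0,1) at n=116: λ_k = cos(kπ/117); max |λ| at k=1 ⇒ ρ_J = cos(π/117) ≈ 0.99964.
root = sin(π/117) = 0.026848  (since 1−cos² = sin²).
[ω*] 2 ÷ (1 + 0.026848) = 2 ÷ 1.026848 = 1.94771.
At ω = 1.94771 every |λ(B_ω)| = ω−1, so ρ_SOR = 0.94771.

ω* = 1.94771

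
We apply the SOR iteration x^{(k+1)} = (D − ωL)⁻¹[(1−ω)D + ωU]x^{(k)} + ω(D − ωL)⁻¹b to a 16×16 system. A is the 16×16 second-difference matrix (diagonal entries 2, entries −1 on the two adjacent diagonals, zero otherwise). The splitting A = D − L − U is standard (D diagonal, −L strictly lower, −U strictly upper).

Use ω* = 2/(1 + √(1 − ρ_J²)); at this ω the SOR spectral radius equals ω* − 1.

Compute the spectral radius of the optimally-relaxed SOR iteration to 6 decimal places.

ρ_SOR = 0.689547

[ρ_J] n=16: ρ(B_J) = cos(π/(n+1)) = cos(π/17) = 0.982973.
√(1 − cos²(π/17)) = sin(π/17) ≈ 0.1837495.
ω* = 2/(1 + 0.1837495) = 2/1.1837495 = 1.689547.
At ω = 1.689547 every |λ(B_ω)| = ω−1, so ρ_SOR = 0.689547.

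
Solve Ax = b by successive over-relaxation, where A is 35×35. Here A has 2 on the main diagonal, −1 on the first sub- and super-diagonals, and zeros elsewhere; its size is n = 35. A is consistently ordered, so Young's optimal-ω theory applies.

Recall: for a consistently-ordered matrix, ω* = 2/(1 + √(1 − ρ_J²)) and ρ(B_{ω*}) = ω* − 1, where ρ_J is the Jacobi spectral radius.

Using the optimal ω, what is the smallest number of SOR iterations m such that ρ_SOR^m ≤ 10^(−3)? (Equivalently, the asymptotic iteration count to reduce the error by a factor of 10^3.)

[ρ_J] n=35: ρ(B_J) = cos(π/(n+1)) = cos(π/36) = 0.9961947.
√(1 − cos²(π/36)) = sin(π/36) ≈ 0.0871557.
Young: ω* = 2/(1+√(1−ρ_J²)) = 2/(1+0.0871557) = 2/1.0871557 = 1.8396629.
At ω = 1.8396629 every |λ(B_ω)| = ω−1, so ρ_SOR = 0.8396629.
3·ln10 = 6.90776; −ln(0.8396629) = 0.174755; m = ⌈6.90776/0.174755⌉ = ⌈39.528⌉ = 40.

m = 40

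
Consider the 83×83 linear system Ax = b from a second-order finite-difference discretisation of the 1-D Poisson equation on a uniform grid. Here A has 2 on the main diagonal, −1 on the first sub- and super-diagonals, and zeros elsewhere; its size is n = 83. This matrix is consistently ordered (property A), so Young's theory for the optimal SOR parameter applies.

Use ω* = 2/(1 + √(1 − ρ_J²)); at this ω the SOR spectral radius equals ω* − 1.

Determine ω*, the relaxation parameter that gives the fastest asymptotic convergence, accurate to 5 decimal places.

[ρ_J] n=83: ρ(B_J) = cos(π/(n+1)) = cos(π/84) = 0.99930.
√(1 − cos²(π/84)) = sin(π/84) ≈ 0.037391.
Then 2/(1+√(1−ρ_J²)) = 2/(1+0.037391); ω* = 2/1.037391 = 1.92791.
ρ_SOR = ω* − 1 ≈ 0.92791.

ω* = 1.92791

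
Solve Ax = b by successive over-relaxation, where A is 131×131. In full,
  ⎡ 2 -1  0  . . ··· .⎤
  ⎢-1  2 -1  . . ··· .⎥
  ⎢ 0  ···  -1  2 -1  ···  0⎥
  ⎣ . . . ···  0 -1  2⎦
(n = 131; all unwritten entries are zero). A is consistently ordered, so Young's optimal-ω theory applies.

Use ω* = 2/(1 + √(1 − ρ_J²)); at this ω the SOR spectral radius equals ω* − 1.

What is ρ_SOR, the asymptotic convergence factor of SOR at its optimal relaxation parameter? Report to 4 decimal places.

ρ_SOR = 0.9535

n=131: λ(B_J) = 1 − λ(A)/2 = cos(kπ/132); k=1 gives ρ_J = 0.9997.
root = sin(π/132) = 0.02380  (since 1−cos² = sin²).
ω* = 2/(1+0.02380) = 1.9535
Hence ρ(B_{ω*}) = 1.9535 − 1 = 0.9535.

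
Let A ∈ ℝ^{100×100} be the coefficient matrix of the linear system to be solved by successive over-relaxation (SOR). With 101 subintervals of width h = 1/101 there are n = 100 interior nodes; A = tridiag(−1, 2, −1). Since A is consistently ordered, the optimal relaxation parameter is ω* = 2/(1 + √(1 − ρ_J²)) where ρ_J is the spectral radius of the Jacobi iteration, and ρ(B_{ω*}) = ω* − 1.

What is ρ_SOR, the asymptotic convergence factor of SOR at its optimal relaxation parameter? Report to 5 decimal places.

ρ_SOR = 0.93968

½·tridiag(1,0,1) at n=100: λ_k = cos(kπ/101); max |λ| at k=1 ⇒ ρ_J = cos(π/101) ≈ 0.99952.
√(1−ρ_J²) simplifies to sin(π/101) = 0.031100.
Young: ω* = 2/(1+√(1−ρ_J²)) = 2/(1+0.031100) = 2/1.031100 = 1.93968.
[ρ_SOR] ω* − 1 = 0.93968.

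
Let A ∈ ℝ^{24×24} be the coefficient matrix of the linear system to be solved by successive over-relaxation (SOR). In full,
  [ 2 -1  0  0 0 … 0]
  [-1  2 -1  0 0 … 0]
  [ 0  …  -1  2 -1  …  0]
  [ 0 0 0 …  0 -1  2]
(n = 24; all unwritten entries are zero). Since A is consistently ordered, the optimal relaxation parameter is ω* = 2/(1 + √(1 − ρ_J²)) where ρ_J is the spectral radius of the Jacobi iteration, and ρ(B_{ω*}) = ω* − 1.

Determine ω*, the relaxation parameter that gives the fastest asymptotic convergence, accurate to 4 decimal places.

spectrum of D⁻¹(L+U) = {cos(kπ/25) : 1≤k≤24}; ρ_J = cos(π/25) = 0.9921.
√(1−ρ_J²) = |sin(π/25)| = 0.12533
ω* = 2/(1+0.12533) = 1.7773
ρ(B_{ω*}) = ω*−1 = 0.7773

ω* = 1.7773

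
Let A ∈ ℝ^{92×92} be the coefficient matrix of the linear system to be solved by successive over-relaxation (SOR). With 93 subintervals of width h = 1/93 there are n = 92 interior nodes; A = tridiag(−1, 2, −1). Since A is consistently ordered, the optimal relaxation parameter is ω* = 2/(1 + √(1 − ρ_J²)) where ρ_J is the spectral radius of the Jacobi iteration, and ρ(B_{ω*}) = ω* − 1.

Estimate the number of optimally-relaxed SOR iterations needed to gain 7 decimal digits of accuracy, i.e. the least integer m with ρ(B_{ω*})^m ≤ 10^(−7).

m = 239

ρ_J = max_k |cos(kπ/93)| = cos(π/93) = 0.9994295
√(1−ρ_J²) = |sin(π/93)| = 0.0337741
ω* = 2/(1+0.0337741) = 1.9346586
[ρ_SOR] ω* − 1 = 0.9346586.
ρ_SOR^m ≤ 10^(−7) ⇔ m ≥ 7·ln10/(−ln 0.9346586) = 16.1181/0.067574 = 238.525; m = ⌈238.525⌉ = 239.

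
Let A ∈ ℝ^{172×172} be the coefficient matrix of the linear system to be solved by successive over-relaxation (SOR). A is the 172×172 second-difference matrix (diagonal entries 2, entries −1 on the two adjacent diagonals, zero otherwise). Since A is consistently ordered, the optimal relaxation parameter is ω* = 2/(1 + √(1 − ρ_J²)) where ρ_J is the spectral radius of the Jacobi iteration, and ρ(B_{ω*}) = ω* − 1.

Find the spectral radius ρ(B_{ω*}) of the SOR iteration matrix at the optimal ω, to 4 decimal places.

With n=172, ρ(Jacobi) = cos(π/173) = 0.9998.
root = sin(π/173) = 0.01816  (since 1−cos² = sin²).
So ω* = 2/1.01816 = 1.9643 (Young).
At ω = 1.9643 every |λ(B_ω)| = ω−1, so ρ_SOR = 0.9643.

ρ_SOR = 0.9643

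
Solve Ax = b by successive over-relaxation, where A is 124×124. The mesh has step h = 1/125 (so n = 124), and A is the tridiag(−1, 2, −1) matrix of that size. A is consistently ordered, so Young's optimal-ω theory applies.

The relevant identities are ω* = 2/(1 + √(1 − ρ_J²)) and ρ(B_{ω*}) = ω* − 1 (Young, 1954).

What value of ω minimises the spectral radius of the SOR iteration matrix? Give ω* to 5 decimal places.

ω* = 1.95097

With n=124, ρ(Jacobi) = cos(π/125) = 0.99968.
root = sin(π/125) = 0.025130  (since 1−cos² = sin²).
ω* = 2/(1+0.025130) = 1.95097
ρ(B_{ω*}) = ω*−1 = 0.95097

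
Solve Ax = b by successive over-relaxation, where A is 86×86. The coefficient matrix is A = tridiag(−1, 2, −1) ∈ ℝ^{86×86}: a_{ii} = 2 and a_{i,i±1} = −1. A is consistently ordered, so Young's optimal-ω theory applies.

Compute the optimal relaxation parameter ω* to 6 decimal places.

ω* = 1.930311

spectrum of D⁻¹(L+U) = {cos(kπ/87) : 1≤k≤86}; ρ_J = cos(π/87) = 0.999348.
1 − cos²(π/87) = sin²(π/87) ⇒ √(1−ρ_J²) = sin(π/87) = 0.0361024.
ω* = 2/(1 + 0.0361024) = 2/1.0361024 = 1.930311.
ρ_SOR = ω* − 1 = 1.930311 − 1 = 0.930311.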